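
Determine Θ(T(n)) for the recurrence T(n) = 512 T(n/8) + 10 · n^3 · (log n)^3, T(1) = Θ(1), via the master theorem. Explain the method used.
T(n) = Θ(n^3 · (log n)^4)

Here log_8 512 = 3 and f(n) = 10 · n^3 · (log n)^3 = Θ(n^(log_8 512) · (log n)^3). This is the extended Case 2 of the master theorem (f matches the critical exponent up to log factors), giving T(n) = Θ(n^(log_8 512) · (log n)^(3+1)) = Θ(n^3 · (log n)^4).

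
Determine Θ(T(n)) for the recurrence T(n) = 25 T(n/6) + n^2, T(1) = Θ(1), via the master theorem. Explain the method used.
T(n) = Θ(n^2)

log_6 25 ≈ 1.796. f(n) = n^2 dominates n^(log_6 25) since 2 > 1.796, and the regularity condition a·f(n/b) = 25·(n/6)^2 = (25/36)·n^2 ≤ c·f(n) holds with c = 25/36 ≈ 0.694 < 1. So this is Case 3: T(n) = Θ(f(n)) = Θ(n^2).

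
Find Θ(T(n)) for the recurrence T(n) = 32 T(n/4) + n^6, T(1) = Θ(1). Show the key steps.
T(n) = Θ(n^6)

log_4 32 ≈ 2.500. f(n) = n^6 dominates n^(log_4 32) since 6 > 2.500, and the regularity condition a·f(n/b) = 32·(n/4)^6 = (32/4096)·n^6 ≤ c·f(n) holds with c = 32/4096 ≈ 0.00781 < 1. So this is Case 3: T(n) = Θ(f(n)) = Θ(n^6).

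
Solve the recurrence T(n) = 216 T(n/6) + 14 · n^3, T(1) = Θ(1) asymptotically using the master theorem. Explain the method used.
T(n) = Θ(n^3 log n)

log_6 216 = 3, and f(n) = 14 · n^3 = Θ(n^(log_6 216)). This is Case 2 of the master theorem: T(n) = Θ(f(n) · log n) = Θ(n^3 log n).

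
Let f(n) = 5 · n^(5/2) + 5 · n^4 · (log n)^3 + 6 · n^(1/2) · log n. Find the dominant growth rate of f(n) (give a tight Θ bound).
f(n) ∈ Θ(n^4 · (log n)^3)

Compare the terms by growth order. For large n, n^a · (log n)^b dominates n^a' · (log n)^b' iff a > a', or (a = a' and b > b'). Ranking the 3 terms shows the dominant one is 5 · n^4 · (log n)^3. Hence f(n) ∈ Θ(n^4 · (log n)^3).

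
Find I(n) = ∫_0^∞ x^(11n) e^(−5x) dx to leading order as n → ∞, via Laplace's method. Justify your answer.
I(n) ~ (sqrt(2π·11n) / 5) · (11n/(5e))^(11n)

Write the integrand as exp(11n ln x − 5x) and set f(x) = 11n ln x − 5x. Then f'(x) = 11n/x − 5 = 0 at x* = 11n/5, and f''(x*) = −11n/x*^2 = −5^2/(11n). Laplace's method (interior maximum) gives
  I(n) ~ e^(f(x*)) · sqrt(2π / |f''(x*)|)
        = exp(11n ln(11n/5) − 11n) · sqrt(2π · 11n / 5^2)
        = (11n/5)^(11n) e^(−11n) · sqrt(2π·11n) / 5
        = (sqrt(2π·11n) / 5) · (11n/(5e))^(11n).
This matches Γ(11n+1)/5^(11n+1) with Stirling applied to Γ.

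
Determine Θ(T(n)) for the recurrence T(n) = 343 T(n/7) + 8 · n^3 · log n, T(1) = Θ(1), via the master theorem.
T(n) = Θ(n^3 · (log n)^2)

Here log_7 343 = 3 and f(n) = 8 · n^3 · log n = Θ(n^(log_7 343) · (log n)^1). This is the extended Case 2 of the master theorem (f matches the critical exponent up to log factors), giving T(n) = Θ(n^(log_7 343) · (log n)^(1+1)) = Θ(n^3 · (log n)^2).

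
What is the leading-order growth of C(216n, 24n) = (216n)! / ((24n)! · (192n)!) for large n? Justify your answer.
C(216n, 24n) ~ (387420489/16777216)^(24n) · sqrt(9/(16π·24n))

Write N = 24n. Apply Stirling to each factorial:
  (9N)! ~ sqrt(2π·9N) · (9N/e)^(9N),
  N! ~ sqrt(2π N) · (N/e)^N,
  (8N)! ~ sqrt(2π·8N) · (8N/e)^(8N).
The exponential factors combine to (9N)^(9N) / (N^N · (8N)^(8N)) = 9^(9N)/8^(8N) = (9^9/8^8)^N = (387420489/16777216)^N.
The square-root prefactors combine to sqrt(2π·9N) / (sqrt(2π N)·sqrt(2π·8N)) = sqrt(9 / (2π·8·N)) = sqrt(9/(16π·24n)).
Substituting N = 24n: C(216n, 24n) ~ (387420489/16777216)^(24n) · sqrt(9/(16π·24n)).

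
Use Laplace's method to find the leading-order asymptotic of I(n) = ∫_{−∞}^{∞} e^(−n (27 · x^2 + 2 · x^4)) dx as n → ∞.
I(n) ~ sqrt(π/(27n))

φ(x) = 27 · x^2 + 2 · x^4 has its unique global minimum at x* = 0 (since φ'(x) = 54x + 8x^3 = 0 only at x = 0 for real x with both coefficients positive, and φ → ∞ as |x| → ∞). At x* = 0, φ(0) = 0 and φ''(0) = 54. Laplace's method then gives
  I(n) ~ sqrt(2π / (n · φ''(0))) · e^(−n φ(0)) = sqrt(2π / (54n)) = sqrt(π/(27n)).
The 2 · x^4 term contributes only at subleading order (an O(1/n) relative correction).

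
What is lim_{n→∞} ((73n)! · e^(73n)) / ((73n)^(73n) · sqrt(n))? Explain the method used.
lim = sqrt(2π·73)

Stirling: (73n)! ~ sqrt(2π·73n) · (73n/e)^(73n). Hence
  (73n)! · e^(73n) / (73n)^(73n) ~ sqrt(2π·73n).
Dividing by sqrt(n): sqrt(2π·73n) / sqrt(n) = sqrt(2π·73) · n^((1−1)/2), so the limit is sqrt(2π·73).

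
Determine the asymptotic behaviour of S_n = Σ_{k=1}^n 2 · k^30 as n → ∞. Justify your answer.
S_n ~ 2 · n^31 / 31

By integral comparison (Euler-Maclaurin), Σ_{k=1}^n 2 · k^30 = 2 · ∫_0^n x^30 dx + O(n^30) = 2 · n^31/31 + O(n^30). (Equivalently, Faulhaber's formula gives the same leading term.)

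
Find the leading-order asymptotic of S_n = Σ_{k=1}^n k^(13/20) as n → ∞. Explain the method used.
S_n ~ (20/33) · n^(33/20)

Integral comparison: Σ_{k=1}^n k^(13/20) = ∫_0^n x^(13/20) dx + O(n^(13/20)). The integral is n^(1 + 13/20) / (1 + 13/20) = n^((13+20)/20) / ((13+20)/20) = (20/33) · n^(33/20).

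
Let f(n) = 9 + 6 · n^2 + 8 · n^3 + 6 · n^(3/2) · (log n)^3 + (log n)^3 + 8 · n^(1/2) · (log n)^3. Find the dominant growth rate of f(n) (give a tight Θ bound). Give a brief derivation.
f(n) ∈ Θ(n^3)

Compare the terms by growth order. For large n, n^a · (log n)^b dominates n^a' · (log n)^b' iff a > a', or (a = a' and b > b'). Ranking the 6 terms shows the dominant one is 8 · n^3. Hence f(n) ∈ Θ(n^3).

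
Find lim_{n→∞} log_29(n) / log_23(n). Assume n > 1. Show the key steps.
lim = ln(23) / ln(29) = log_29(23)

Change of base: log_29(n) = ln n / ln 29 and log_23(n) = ln n / ln 23. The ratio is (ln n / ln 29) · (ln 23 / ln n) = ln 23 / ln 29, a constant independent of n. So the limit is ln 23 / ln 29 = log_29(23).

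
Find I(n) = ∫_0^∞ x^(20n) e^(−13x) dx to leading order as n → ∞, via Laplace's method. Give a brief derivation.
I(n) ~ (sqrt(2π·20n) / 13) · (20n/(13e))^(20n)

Write the integrand as exp(20n ln x − 13x) and set f(x) = 20n ln x − 13x. Then f'(x) = 20n/x − 13 = 0 at x* = 20n/13, and f''(x*) = −20n/x*^2 = −13^2/(20n). Laplace's method (interior maximum) gives
  I(n) ~ e^(f(x*)) · sqrt(2π / |f''(x*)|)
        = exp(20n ln(20n/13) − 20n) · sqrt(2π · 20n / 13^2)
        = (20n/13)^(20n) e^(−20n) · sqrt(2π·20n) / 13
        = (sqrt(2π·20n) / 13) · (20n/(13e))^(20n).
This matches Γ(20n+1)/13^(20n+1) with Stirling applied to Γ.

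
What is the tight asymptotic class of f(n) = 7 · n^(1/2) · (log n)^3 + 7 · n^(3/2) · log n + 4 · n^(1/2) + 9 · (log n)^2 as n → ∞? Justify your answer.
f(n) ∈ Θ(n^(3/2) · log n)

Compare the terms by growth order. For large n, n^a · (log n)^b dominates n^a' · (log n)^b' iff a > a', or (a = a' and b > b'). Ranking the 4 terms shows the dominant one is 7 · n^(3/2) · log n. Hence f(n) ∈ Θ(n^(3/2) · log n).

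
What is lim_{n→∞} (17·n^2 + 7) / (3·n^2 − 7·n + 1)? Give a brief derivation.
lim = 17/3

For large n the leading n^2 terms dominate both numerator and denominator. Dividing top and bottom by n^2, every other term tends to 0, leaving 17/3.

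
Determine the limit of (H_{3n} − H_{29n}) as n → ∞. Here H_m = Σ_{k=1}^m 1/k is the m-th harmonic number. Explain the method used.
lim = ln(3/29)

Euler-Maclaurin gives H_m = ln m + γ + 1/(2m) + O(1/m^2). The γ and O(1/m) terms cancel in the difference:
  H_{3n} − H_{29n} = ln(3n) − ln(29n) + O(1/n) = ln(3/29) + O(1/n).
Hence the limit is ln(3/29).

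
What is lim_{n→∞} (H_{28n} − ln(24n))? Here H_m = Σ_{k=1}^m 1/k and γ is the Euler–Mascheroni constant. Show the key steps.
lim = ln(7/6) + γ

By Euler-Maclaurin, H_m = ln m + γ + O(1/m). So
  H_{28n} − ln(24n) = ln(28n) + γ − ln(24n) + O(1/n)
                       = ln(28/24) + γ + O(1/n).
Hence the limit is ln(28/24) + γ (= ln(7/6)).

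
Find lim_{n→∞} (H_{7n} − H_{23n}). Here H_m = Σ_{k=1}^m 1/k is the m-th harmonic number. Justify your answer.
lim = ln(7/23)

Euler-Maclaurin gives H_m = ln m + γ + 1/(2m) + O(1/m^2). The γ and O(1/m) terms cancel in the difference:
  H_{7n} − H_{23n} = ln(7n) − ln(23n) + O(1/n) = ln(7/23) + O(1/n).
Hence the limit is ln(7/23).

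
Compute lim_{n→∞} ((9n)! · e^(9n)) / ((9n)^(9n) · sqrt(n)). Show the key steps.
lim = sqrt(2π·9)

Stirling: (9n)! ~ sqrt(2π·9n) · (9n/e)^(9n). Hence
  (9n)! · e^(9n) / (9n)^(9n) ~ sqrt(2π·9n).
Dividing by sqrt(n): sqrt(2π·9n) / sqrt(n) = sqrt(2π·9) · n^((1−1)/2), so the limit is sqrt(2π·9).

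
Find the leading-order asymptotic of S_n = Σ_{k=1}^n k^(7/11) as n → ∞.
S_n ~ (11/18) · n^(18/11)

Integral comparison: Σ_{k=1}^n k^(7/11) = ∫_0^n x^(7/11) dx + O(n^(7/11)). The integral is n^(1 + 7/11) / (1 + 7/11) = n^((7+11)/11) / ((7+11)/11) = (11/18) · n^(18/11).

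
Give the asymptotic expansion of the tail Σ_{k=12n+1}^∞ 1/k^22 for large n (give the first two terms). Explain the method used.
Σ_{k>12n} 1/k^22 = 1/(21 · (12n)^21) − 1/(2 · (12n)^22) + O(1/(12n)^23)

Compare to the integral: ∫_{12n}^∞ x^(−22) dx = [−x^(−21)/21]_{12n}^∞ = 1/((22−1)·(12n)^21). The Euler-Maclaurin correction adds −f(12n)/2 = −1/(2·(12n)^22). Euler-Maclaurin then gives
  Σ_{k>12n} 1/k^22 = ∫_{12n}^∞ dx/x^22 − 1/(2·(12n)^22) + O(1/(12n)^23).
(Equivalently this is ζ(22) − Σ_{k≤12n} 1/k^22.)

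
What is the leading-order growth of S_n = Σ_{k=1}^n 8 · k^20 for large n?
S_n ~ 8 · n^21 / 21

By integral comparison (Euler-Maclaurin), Σ_{k=1}^n 8 · k^20 = 8 · ∫_0^n x^20 dx + O(n^20) = 8 · n^21/21 + O(n^20). (Equivalently, Faulhaber's formula gives the same leading term.)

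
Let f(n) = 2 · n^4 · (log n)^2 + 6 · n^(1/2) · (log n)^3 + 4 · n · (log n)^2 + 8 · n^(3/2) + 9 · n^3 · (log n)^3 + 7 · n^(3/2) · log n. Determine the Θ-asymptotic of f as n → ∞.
f(n) ∈ Θ(n^4 · (log n)^2)

Compare the terms by growth order. For large n, n^a · (log n)^b dominates n^a' · (log n)^b' iff a > a', or (a = a' and b > b'). Ranking the 6 terms shows the dominant one is 2 · n^4 · (log n)^2. Hence f(n) ∈ Θ(n^4 · (log n)^2).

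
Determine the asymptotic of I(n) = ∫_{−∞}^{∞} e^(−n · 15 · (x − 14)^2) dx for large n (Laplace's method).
I(n) = sqrt(π/(15n))

Here φ(x) = 15 · (x − 14)^2 has its unique minimum at x* = 14 with φ(x*) = 0 and φ''(x*) = 30. Laplace's method gives
  I(n) ~ e^(−n φ(x*)) · sqrt(2π / (n · φ''(x*))) = sqrt(2π / (30n)) = sqrt(π/(15n)).
This is exact: substituting u = (x − 14)·sqrt(15n) gives I(n) = (1/sqrt(15n)) ∫_{−∞}^{∞} e^(−u^2) du = sqrt(π/(15n)).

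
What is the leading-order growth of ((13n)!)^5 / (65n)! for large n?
((13n)!)^5/(65n)! ~ ((2π·13n)^(4/2) / sqrt(5)) · 5^(−5·13n)  →  0

Write N = 13n. Stirling: N! ~ sqrt(2π N)(N/e)^N and (5N)! ~ sqrt(2π·5N)·(5N/e)^(5N).
  (N!)^5/(5N)! ~ (2π N)^(5/2) (N/e)^(5N) / [sqrt(2π·5N) (5N/e)^(5N)]
     = (2π N)^(5/2) / sqrt(2π·5N) · (N/(5N))^(5N)
     = (2π N)^((5−1)/2) / sqrt(5) · 5^(−5N).
Since 5^5 > 1, the factor 5^(−5N) decays exponentially, so the ratio → 0. Substituting N = 13n gives the stated form.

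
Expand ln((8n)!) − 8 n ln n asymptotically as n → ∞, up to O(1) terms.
ln((8n)!) − 8 n ln n = 8(ln 8 − 1) n + (1/2) ln(2π·8n) + O(1/n)

Stirling: ln((8n)!) = 8n ln(8n) − 8n + (1/2) ln(2π·8n) + O(1/n).
Since 8n ln(8n) = 8n ln n + 8n ln 8, subtracting 8n ln n cancels the n ln n term exactly. What remains is 8(ln 8 − 1) n + (1/2) ln(2π·8n) + O(1/n).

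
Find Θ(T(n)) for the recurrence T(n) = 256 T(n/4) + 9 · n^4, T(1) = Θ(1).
T(n) = Θ(n^4 log n)

log_4 256 = 4, and f(n) = 9 · n^4 = Θ(n^(log_4 256)). This is Case 2 of the master theorem: T(n) = Θ(f(n) · log n) = Θ(n^4 log n).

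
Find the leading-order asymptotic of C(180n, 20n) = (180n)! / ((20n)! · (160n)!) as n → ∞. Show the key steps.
C(180n, 20n) ~ (387420489/16777216)^(20n) · sqrt(9/(16π·20n))

Write N = 20n. Apply Stirling to each factorial:
  (9N)! ~ sqrt(2π·9N) · (9N/e)^(9N),
  N! ~ sqrt(2π N) · (N/e)^N,
  (8N)! ~ sqrt(2π·8N) · (8N/e)^(8N).
The exponential factors combine to (9N)^(9N) / (N^N · (8N)^(8N)) = 9^(9N)/8^(8N) = (9^9/8^8)^N = (387420489/16777216)^N.
The square-root prefactors combine to sqrt(2π·9N) / (sqrt(2π N)·sqrt(2π·8N)) = sqrt(9 / (2π·8·N)) = sqrt(9/(16π·20n)).
Substituting N = 20n: C(180n, 20n) ~ (387420489/16777216)^(20n) · sqrt(9/(16π·20n)).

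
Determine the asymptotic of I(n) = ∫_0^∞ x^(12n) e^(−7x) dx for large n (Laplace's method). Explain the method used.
I(n) ~ (sqrt(2π·12n) / 7) · (12n/(7e))^(12n)

Write the integrand as exp(12n ln x − 7x) and set f(x) = 12n ln x − 7x. Then f'(x) = 12n/x − 7 = 0 at x* = 12n/7, and f''(x*) = −12n/x*^2 = −7^2/(12n). Laplace's method (interior maximum) gives
  I(n) ~ e^(f(x*)) · sqrt(2π / |f''(x*)|)
        = exp(12n ln(12n/7) − 12n) · sqrt(2π · 12n / 7^2)
        = (12n/7)^(12n) e^(−12n) · sqrt(2π·12n) / 7
        = (sqrt(2π·12n) / 7) · (12n/(7e))^(12n).
This matches Γ(12n+1)/7^(12n+1) with Stirling applied to Γ.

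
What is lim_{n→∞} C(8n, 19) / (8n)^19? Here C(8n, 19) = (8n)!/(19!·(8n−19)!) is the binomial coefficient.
lim = 1/19! = 1/121645100408832000

With N = 8n → ∞: C(N, 19) / N^19 = [N(N−1)…(N−18)] / (19! · N^19) = (1/19!) · 1 · (1 − 1/(8n)) · … · (1 − 18/(8n)). Each factor → 1 as N → ∞, so the limit is 1/19! = 1/121645100408832000.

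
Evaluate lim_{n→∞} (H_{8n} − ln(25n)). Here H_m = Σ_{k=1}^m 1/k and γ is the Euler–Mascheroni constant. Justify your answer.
lim = ln(8/25) + γ

By Euler-Maclaurin, H_m = ln m + γ + O(1/m). So
  H_{8n} − ln(25n) = ln(8n) + γ − ln(25n) + O(1/n)
                       = ln(8/25) + γ + O(1/n).
Hence the limit is ln(8/25) + γ.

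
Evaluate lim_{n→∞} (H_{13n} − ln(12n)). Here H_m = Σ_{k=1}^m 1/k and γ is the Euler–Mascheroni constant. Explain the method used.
lim = ln(13/12) + γ

By Euler-Maclaurin, H_m = ln m + γ + O(1/m). So
  H_{13n} − ln(12n) = ln(13n) + γ − ln(12n) + O(1/n)
                       = ln(13/12) + γ + O(1/n).
Hence the limit is ln(13/12) + γ.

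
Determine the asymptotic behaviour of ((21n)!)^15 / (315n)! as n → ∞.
((21n)!)^15/(315n)! ~ ((2π·21n)^(14/2) / sqrt(15)) · 15^(−15·21n)  →  0

Write N = 21n. Stirling: N! ~ sqrt(2π N)(N/e)^N and (15N)! ~ sqrt(2π·15N)·(15N/e)^(15N).
  (N!)^15/(15N)! ~ (2π N)^(15/2) (N/e)^(15N) / [sqrt(2π·15N) (15N/e)^(15N)]
     = (2π N)^(15/2) / sqrt(2π·15N) · (N/(15N))^(15N)
     = (2π N)^((15−1)/2) / sqrt(15) · 15^(−15N).
Since 15^15 > 1, the factor 15^(−15N) decays exponentially, so the ratio → 0. Substituting N = 21n gives the stated form.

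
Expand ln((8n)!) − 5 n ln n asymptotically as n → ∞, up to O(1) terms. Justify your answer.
ln((8n)!) − 5 n ln n = 3 n ln n + 8(ln 8 − 1) n + (1/2) ln(2π·8n) + O(1/n)

Stirling: ln((8n)!) = 8n ln(8n) − 8n + (1/2) ln(2π·8n) + O(1/n).
Expand 8n ln(8n) = 8n (ln n + ln 8) = 8n ln n + 8n ln 8.
Subtract 5n ln n: leading term is (8 − 5) n ln n = 3 n ln n. The next term is 8n ln 8 − 8n = 8(ln 8 − 1) n. Then the (1/2) ln(2π·8n) correction.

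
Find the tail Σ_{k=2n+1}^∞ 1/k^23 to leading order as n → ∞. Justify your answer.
Σ_{k>2n} 1/k^23 ~ 1/(22 · (2n)^22)

Compare to the integral: ∫_{2n}^∞ x^(−23) dx = [−x^(−22)/22]_{2n}^∞ = 1/((23−1)·(2n)^22). Euler-Maclaurin then gives
  Σ_{k>2n} 1/k^23 = ∫_{2n}^∞ dx/x^23 − 1/(2·(2n)^23) + O(1/(2n)^24).
(Equivalently this is ζ(23) − Σ_{k≤2n} 1/k^23.)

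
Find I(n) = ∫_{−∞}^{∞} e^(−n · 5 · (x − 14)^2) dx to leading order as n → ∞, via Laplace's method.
I(n) = sqrt(π/(5n))

Here φ(x) = 5 · (x − 14)^2 has its unique minimum at x* = 14 with φ(x*) = 0 and φ''(x*) = 10. Laplace's method gives
  I(n) ~ e^(−n φ(x*)) · sqrt(2π / (n · φ''(x*))) = sqrt(2π / (10n)) = sqrt(π/(5n)).
This is exact: substituting u = (x − 14)·sqrt(5n) gives I(n) = (1/sqrt(5n)) ∫_{−∞}^{∞} e^(−u^2) du = sqrt(π/(5n)).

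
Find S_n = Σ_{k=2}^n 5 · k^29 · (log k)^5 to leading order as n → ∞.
S_n ~ n^30 · (log n)^5 / 6

By integral comparison, S_n = ∫_1^n 5 · x^29 · (log x)^5 dx + O(n^29 · (log n)^5). For the integral, the leading term of ∫_1^n x^29 (log x)^5 dx is n^30/30 · (log n)^5 (by repeated integration by parts; each step lowers the log-exponent and produces a relatively O(1/log n) correction). Hence S_n ~ n^30 · (log n)^5 / 6.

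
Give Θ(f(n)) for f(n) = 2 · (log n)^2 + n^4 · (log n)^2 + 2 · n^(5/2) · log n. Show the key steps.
f(n) ∈ Θ(n^4 · (log n)^2)

Compare the terms by growth order. For large n, n^a · (log n)^b dominates n^a' · (log n)^b' iff a > a', or (a = a' and b > b'). Ranking the 3 terms shows the dominant one is n^4 · (log n)^2. Hence f(n) ∈ Θ(n^4 · (log n)^2).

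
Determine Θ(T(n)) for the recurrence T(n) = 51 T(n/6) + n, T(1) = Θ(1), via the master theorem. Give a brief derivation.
T(n) = Θ(n^(log_6 51))

Master theorem: compare f(n) = n to n^(log_6 51) where log_6 51 ≈ 2.194. Since 1 < log_6 51, we have f(n) = O(n^(log_6 51 − ε)) for some ε > 0 — Case 1. Hence T(n) = Θ(n^(log_6 51)).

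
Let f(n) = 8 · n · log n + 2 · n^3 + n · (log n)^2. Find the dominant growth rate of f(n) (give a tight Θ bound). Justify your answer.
f(n) ∈ Θ(n^3)

Compare the terms by growth order. For large n, n^a · (log n)^b dominates n^a' · (log n)^b' iff a > a', or (a = a' and b > b'). Ranking the 3 terms shows the dominant one is 2 · n^3. Hence f(n) ∈ Θ(n^3).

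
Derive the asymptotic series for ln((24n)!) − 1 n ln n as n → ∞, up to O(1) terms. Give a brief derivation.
ln((24n)!) − 1 n ln n = 23 n ln n + 24(ln 24 − 1) n + (1/2) ln(2π·24n) + O(1/n)

Stirling: ln((24n)!) = 24n ln(24n) − 24n + (1/2) ln(2π·24n) + O(1/n).
Expand 24n ln(24n) = 24n (ln n + ln 24) = 24n ln n + 24n ln 24.
Subtract 1n ln n: leading term is (24 − 1) n ln n = 23 n ln n. The next term is 24n ln 24 − 24n = 24(ln 24 − 1) n. Then the (1/2) ln(2π·24n) correction.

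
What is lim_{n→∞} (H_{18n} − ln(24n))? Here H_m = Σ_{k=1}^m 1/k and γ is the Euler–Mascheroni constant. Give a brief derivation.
lim = ln(3/4) + γ

By Euler-Maclaurin, H_m = ln m + γ + O(1/m). So
  H_{18n} − ln(24n) = ln(18n) + γ − ln(24n) + O(1/n)
                       = ln(18/24) + γ + O(1/n).
Hence the limit is ln(18/24) + γ (= ln(3/4)).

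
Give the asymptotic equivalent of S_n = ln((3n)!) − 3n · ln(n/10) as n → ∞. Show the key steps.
S_n ~ 3n · (ln 30 − 1) + O(ln n)

Stirling: ln((3n)!) = 3n ln(3n) − 3n + O(ln n).
  S_n = 3n ln(3n) − 3n − 3n ln(n/10) + O(ln n)
      = 3n ln(3n) − 3n ln n + 3n ln 10 − 3n + O(ln n)
      = 3n ln 3 + 3n ln 10 − 3n + O(ln n)
      = 3n (ln 30 − 1) + O(ln n).
Numerically ln(30) − 1 ≈ 2.4012.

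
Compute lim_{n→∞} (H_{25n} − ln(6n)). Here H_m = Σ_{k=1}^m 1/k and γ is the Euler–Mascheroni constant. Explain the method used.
lim = ln(25/6) + γ

By Euler-Maclaurin, H_m = ln m + γ + O(1/m). So
  H_{25n} − ln(6n) = ln(25n) + γ − ln(6n) + O(1/n)
                       = ln(25/6) + γ + O(1/n).
Hence the limit is ln(25/6) + γ.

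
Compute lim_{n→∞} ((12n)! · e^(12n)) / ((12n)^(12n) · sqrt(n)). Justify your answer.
lim = sqrt(2π·12)

Stirling: (12n)! ~ sqrt(2π·12n) · (12n/e)^(12n). Hence
  (12n)! · e^(12n) / (12n)^(12n) ~ sqrt(2π·12n).
Dividing by sqrt(n): sqrt(2π·12n) / sqrt(n) = sqrt(2π·12) · n^((1−1)/2), so the limit is sqrt(2π·12).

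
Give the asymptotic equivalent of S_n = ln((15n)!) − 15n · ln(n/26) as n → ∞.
S_n ~ 15n · (ln 390 − 1) + O(ln n)

Stirling: ln((15n)!) = 15n ln(15n) − 15n + O(ln n).
  S_n = 15n ln(15n) − 15n − 15n ln(n/26) + O(ln n)
      = 15n ln(15n) − 15n ln n + 15n ln 26 − 15n + O(ln n)
      = 15n ln 15 + 15n ln 26 − 15n + O(ln n)
      = 15n (ln 390 − 1) + O(ln n).
Numerically ln(390) − 1 ≈ 4.9661.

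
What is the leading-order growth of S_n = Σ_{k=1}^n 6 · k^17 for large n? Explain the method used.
S_n ~ n^18 / 3

By integral comparison (Euler-Maclaurin), Σ_{k=1}^n 6 · k^17 = 6 · ∫_0^n x^17 dx + O(n^17) = 6 · n^18/18 = n^18 / 3 + O(n^17). (Equivalently, Faulhaber's formula gives the same leading term.)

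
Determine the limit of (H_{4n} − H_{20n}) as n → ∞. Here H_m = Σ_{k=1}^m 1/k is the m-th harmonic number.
lim = ln(4/20) = −ln 5

Euler-Maclaurin gives H_m = ln m + γ + 1/(2m) + O(1/m^2). The γ and O(1/m) terms cancel in the difference:
  H_{4n} − H_{20n} = ln(4n) − ln(20n) + O(1/n) = ln(4/20) + O(1/n).
Hence the limit is ln(4/20) = −ln 5.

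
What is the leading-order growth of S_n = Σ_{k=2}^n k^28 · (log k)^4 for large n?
S_n ~ n^29 · (log n)^4 / 29

By integral comparison, S_n = ∫_1^n x^28 · (log x)^4 dx + O(n^28 · (log n)^4). For the integral, the leading term of ∫_1^n x^28 (log x)^4 dx is n^29/29 · (log n)^4 (by repeated integration by parts; each step lowers the log-exponent and produces a relatively O(1/log n) correction). Hence S_n ~ n^29 · (log n)^4 / 29.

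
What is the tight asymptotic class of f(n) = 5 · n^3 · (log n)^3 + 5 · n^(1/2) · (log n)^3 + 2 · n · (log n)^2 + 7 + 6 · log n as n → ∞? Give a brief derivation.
f(n) ∈ Θ(n^3 · (log n)^3)

Compare the terms by growth order. For large n, n^a · (log n)^b dominates n^a' · (log n)^b' iff a > a', or (a = a' and b > b'). Ranking the 5 terms shows the dominant one is 5 · n^3 · (log n)^3. Hence f(n) ∈ Θ(n^3 · (log n)^3).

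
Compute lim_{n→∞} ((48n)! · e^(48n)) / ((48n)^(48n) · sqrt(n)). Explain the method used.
lim = sqrt(2π·48)

Stirling: (48n)! ~ sqrt(2π·48n) · (48n/e)^(48n). Hence
  (48n)! · e^(48n) / (48n)^(48n) ~ sqrt(2π·48n).
Dividing by sqrt(n): sqrt(2π·48n) / sqrt(n) = sqrt(2π·48) · n^((1−1)/2), so the limit is sqrt(2π·48).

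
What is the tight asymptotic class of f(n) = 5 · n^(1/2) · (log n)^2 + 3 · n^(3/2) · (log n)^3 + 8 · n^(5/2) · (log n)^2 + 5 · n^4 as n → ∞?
f(n) ∈ Θ(n^4)

Compare the terms by growth order. For large n, n^a · (log n)^b dominates n^a' · (log n)^b' iff a > a', or (a = a' and b > b'). Ranking the 4 terms shows the dominant one is 5 · n^4. Hence f(n) ∈ Θ(n^4).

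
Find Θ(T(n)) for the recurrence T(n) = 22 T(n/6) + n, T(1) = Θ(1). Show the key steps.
T(n) = Θ(n^(log_6 22))

Master theorem: compare f(n) = n to n^(log_6 22) where log_6 22 ≈ 1.725. Since 1 < log_6 22, we have f(n) = O(n^(log_6 22 − ε)) for some ε > 0 — Case 1. Hence T(n) = Θ(n^(log_6 22)).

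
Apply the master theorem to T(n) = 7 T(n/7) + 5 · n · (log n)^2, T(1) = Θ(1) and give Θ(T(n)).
T(n) = Θ(n · (log n)^3)

Here log_7 7 = 1 and f(n) = 5 · n · (log n)^2 = Θ(n^(log_7 7) · (log n)^2). This is the extended Case 2 of the master theorem (f matches the critical exponent up to log factors), giving T(n) = Θ(n^(log_7 7) · (log n)^(2+1)) = Θ(n · (log n)^3).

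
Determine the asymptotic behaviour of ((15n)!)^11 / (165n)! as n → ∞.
((15n)!)^11/(165n)! ~ ((2π·15n)^(10/2) / sqrt(11)) · 11^(−11·15n)  →  0

Write N = 15n. Stirling: N! ~ sqrt(2π N)(N/e)^N and (11N)! ~ sqrt(2π·11N)·(11N/e)^(11N).
  (N!)^11/(11N)! ~ (2π N)^(11/2) (N/e)^(11N) / [sqrt(2π·11N) (11N/e)^(11N)]
     = (2π N)^(11/2) / sqrt(2π·11N) · (N/(11N))^(11N)
     = (2π N)^((11−1)/2) / sqrt(11) · 11^(−11N).
Since 11^11 > 1, the factor 11^(−11N) decays exponentially, so the ratio → 0. Substituting N = 15n gives the stated form.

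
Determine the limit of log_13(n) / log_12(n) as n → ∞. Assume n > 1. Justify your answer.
lim = ln(12) / ln(13) = log_13(12)

Change of base: log_13(n) = ln n / ln 13 and log_12(n) = ln n / ln 12. The ratio is (ln n / ln 13) · (ln 12 / ln n) = ln 12 / ln 13, a constant independent of n. So the limit is ln 12 / ln 13 = log_13(12).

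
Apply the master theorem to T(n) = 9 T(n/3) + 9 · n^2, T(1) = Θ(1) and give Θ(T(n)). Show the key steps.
T(n) = Θ(n^2 log n)

log_3 9 = 2, and f(n) = 9 · n^2 = Θ(n^(log_3 9)). This is Case 2 of the master theorem: T(n) = Θ(f(n) · log n) = Θ(n^2 log n).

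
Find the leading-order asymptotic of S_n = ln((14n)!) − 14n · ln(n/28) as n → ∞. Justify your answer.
S_n ~ 14n · (ln 392 − 1) + O(ln n)

Stirling: ln((14n)!) = 14n ln(14n) − 14n + O(ln n).
  S_n = 14n ln(14n) − 14n − 14n ln(n/28) + O(ln n)
      = 14n ln(14n) − 14n ln n + 14n ln 28 − 14n + O(ln n)
      = 14n ln 14 + 14n ln 28 − 14n + O(ln n)
      = 14n (ln 392 − 1) + O(ln n).
Numerically ln(392) − 1 ≈ 4.9713.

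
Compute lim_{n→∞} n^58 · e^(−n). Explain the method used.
lim = 0

Exponentials with base > 1 dominate every fixed polynomial: for any fixed c, n^c / e^n → 0 as n → ∞ (e.g. by the ratio test, or since e^n grows faster than any power of n). Hence n^58 · e^(−n) = n^58 / e^n → 0.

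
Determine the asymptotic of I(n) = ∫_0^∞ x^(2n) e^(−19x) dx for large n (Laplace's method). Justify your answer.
I(n) ~ (sqrt(2π·2n) / 19) · (2n/(19e))^(2n)

Write the integrand as exp(2n ln x − 19x) and set f(x) = 2n ln x − 19x. Then f'(x) = 2n/x − 19 = 0 at x* = 2n/19, and f''(x*) = −2n/x*^2 = −19^2/(2n). Laplace's method (interior maximum) gives
  I(n) ~ e^(f(x*)) · sqrt(2π / |f''(x*)|)
        = exp(2n ln(2n/19) − 2n) · sqrt(2π · 2n / 19^2)
        = (2n/19)^(2n) e^(−2n) · sqrt(2π·2n) / 19
        = (sqrt(2π·2n) / 19) · (2n/(19e))^(2n).
This matches Γ(2n+1)/19^(2n+1) with Stirling applied to Γ.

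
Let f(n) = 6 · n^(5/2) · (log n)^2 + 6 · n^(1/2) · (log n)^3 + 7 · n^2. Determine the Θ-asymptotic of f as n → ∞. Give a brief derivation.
f(n) ∈ Θ(n^(5/2) · (log n)^2)

Compare the terms by growth order. For large n, n^a · (log n)^b dominates n^a' · (log n)^b' iff a > a', or (a = a' and b > b'). Ranking the 3 terms shows the dominant one is 6 · n^(5/2) · (log n)^2. Hence f(n) ∈ Θ(n^(5/2) · (log n)^2).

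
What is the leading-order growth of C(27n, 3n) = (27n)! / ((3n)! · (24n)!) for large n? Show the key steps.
C(27n, 3n) ~ (387420489/16777216)^(3n) · sqrt(9/(16π·3n))

Write N = 3n. Apply Stirling to each factorial:
  (9N)! ~ sqrt(2π·9N) · (9N/e)^(9N),
  N! ~ sqrt(2π N) · (N/e)^N,
  (8N)! ~ sqrt(2π·8N) · (8N/e)^(8N).
The exponential factors combine to (9N)^(9N) / (N^N · (8N)^(8N)) = 9^(9N)/8^(8N) = (9^9/8^8)^N = (387420489/16777216)^N.
The square-root prefactors combine to sqrt(2π·9N) / (sqrt(2π N)·sqrt(2π·8N)) = sqrt(9 / (2π·8·N)) = sqrt(9/(16π·3n)).
Substituting N = 3n: C(27n, 3n) ~ (387420489/16777216)^(3n) · sqrt(9/(16π·3n)).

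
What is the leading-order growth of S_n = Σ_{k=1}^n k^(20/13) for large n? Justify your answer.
S_n ~ (13/33) · n^(33/13)

Integral comparison: Σ_{k=1}^n k^(20/13) = ∫_0^n x^(20/13) dx + O(n^(20/13)). The integral is n^(1 + 20/13) / (1 + 20/13) = n^((20+13)/13) / ((20+13)/13) = (13/33) · n^(33/13).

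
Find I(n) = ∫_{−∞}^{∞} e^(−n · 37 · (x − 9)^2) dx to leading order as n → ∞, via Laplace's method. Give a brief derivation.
I(n) = sqrt(π/(37n))

Here φ(x) = 37 · (x − 9)^2 has its unique minimum at x* = 9 with φ(x*) = 0 and φ''(x*) = 74. Laplace's method gives
  I(n) ~ e^(−n φ(x*)) · sqrt(2π / (n · φ''(x*))) = sqrt(2π / (74n)) = sqrt(π/(37n)).
This is exact: substituting u = (x − 9)·sqrt(37n) gives I(n) = (1/sqrt(37n)) ∫_{−∞}^{∞} e^(−u^2) du = sqrt(π/(37n)).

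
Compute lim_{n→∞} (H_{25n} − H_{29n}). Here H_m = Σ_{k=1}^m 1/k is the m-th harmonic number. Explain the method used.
lim = ln(25/29)

Euler-Maclaurin gives H_m = ln m + γ + 1/(2m) + O(1/m^2). The γ and O(1/m) terms cancel in the difference:
  H_{25n} − H_{29n} = ln(25n) − ln(29n) + O(1/n) = ln(25/29) + O(1/n).
Hence the limit is ln(25/29).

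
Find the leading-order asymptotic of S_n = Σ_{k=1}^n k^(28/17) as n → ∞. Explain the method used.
S_n ~ (17/45) · n^(45/17)

Integral comparison: Σ_{k=1}^n k^(28/17) = ∫_0^n x^(28/17) dx + O(n^(28/17)). The integral is n^(1 + 28/17) / (1 + 28/17) = n^((28+17)/17) / ((28+17)/17) = (17/45) · n^(45/17).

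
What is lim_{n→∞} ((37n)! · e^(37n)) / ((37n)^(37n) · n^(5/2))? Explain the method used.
lim = 0

Stirling: (37n)! ~ sqrt(2π·37n) · (37n/e)^(37n). Hence
  (37n)! · e^(37n) / (37n)^(37n) ~ sqrt(2π·37n).
Dividing by n^(5/2): sqrt(2π·37n) / n^(5/2) = sqrt(2π·37) · n^((1−5)/2), so the expression behaves like sqrt(2π·37) · n^((1−5)/2) → 0.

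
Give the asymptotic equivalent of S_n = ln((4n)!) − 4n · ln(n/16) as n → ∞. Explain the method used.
S_n ~ 4n · (ln 64 − 1) + O(ln n)

Stirling: ln((4n)!) = 4n ln(4n) − 4n + O(ln n).
  S_n = 4n ln(4n) − 4n − 4n ln(n/16) + O(ln n)
      = 4n ln(4n) − 4n ln n + 4n ln 16 − 4n + O(ln n)
      = 4n ln 4 + 4n ln 16 − 4n + O(ln n)
      = 4n (ln 64 − 1) + O(ln n).
Numerically ln(64) − 1 ≈ 3.1589.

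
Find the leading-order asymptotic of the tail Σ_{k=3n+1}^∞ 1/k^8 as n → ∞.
Σ_{k>3n} 1/k^8 ~ 1/(7 · (3n)^7)

Compare to the integral: ∫_{3n}^∞ x^(−8) dx = [−x^(−7)/7]_{3n}^∞ = 1/((8−1)·(3n)^7). Euler-Maclaurin then gives
  Σ_{k>3n} 1/k^8 = ∫_{3n}^∞ dx/x^8 − 1/(2·(3n)^8) + O(1/(3n)^9).
(Equivalently this is ζ(8) − Σ_{k≤3n} 1/k^8.)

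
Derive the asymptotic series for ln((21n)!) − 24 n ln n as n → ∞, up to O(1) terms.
ln((21n)!) − 24 n ln n = −3 n ln n + 21(ln 21 − 1) n + (1/2) ln(2π·21n) + O(1/n)

Stirling: ln((21n)!) = 21n ln(21n) − 21n + (1/2) ln(2π·21n) + O(1/n).
Expand 21n ln(21n) = 21n (ln n + ln 21) = 21n ln n + 21n ln 21.
Subtract 24n ln n: leading term is (21 − 24) n ln n = −3 n ln n. The next term is 21n ln 21 − 21n = 21(ln 21 − 1) n. Then the (1/2) ln(2π·21n) correction.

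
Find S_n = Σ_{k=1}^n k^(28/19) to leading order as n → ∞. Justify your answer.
S_n ~ (19/47) · n^(47/19)

Integral comparison: Σ_{k=1}^n k^(28/19) = ∫_0^n x^(28/19) dx + O(n^(28/19)). The integral is n^(1 + 28/19) / (1 + 28/19) = n^((28+19)/19) / ((28+19)/19) = (19/47) · n^(47/19).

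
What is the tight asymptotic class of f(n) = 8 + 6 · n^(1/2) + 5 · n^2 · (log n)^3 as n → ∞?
f(n) ∈ Θ(n^2 · (log n)^3)

Compare the terms by growth order. For large n, n^a · (log n)^b dominates n^a' · (log n)^b' iff a > a', or (a = a' and b > b'). Ranking the 3 terms shows the dominant one is 5 · n^2 · (log n)^3. Hence f(n) ∈ Θ(n^2 · (log n)^3).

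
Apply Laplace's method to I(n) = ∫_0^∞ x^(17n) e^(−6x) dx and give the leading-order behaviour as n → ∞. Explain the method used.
I(n) ~ (sqrt(2π·17n) / 6) · (17n/(6e))^(17n)

Write the integrand as exp(17n ln x − 6x) and set f(x) = 17n ln x − 6x. Then f'(x) = 17n/x − 6 = 0 at x* = 17n/6, and f''(x*) = −17n/x*^2 = −6^2/(17n). Laplace's method (interior maximum) gives
  I(n) ~ e^(f(x*)) · sqrt(2π / |f''(x*)|)
        = exp(17n ln(17n/6) − 17n) · sqrt(2π · 17n / 6^2)
        = (17n/6)^(17n) e^(−17n) · sqrt(2π·17n) / 6
        = (sqrt(2π·17n) / 6) · (17n/(6e))^(17n).
This matches Γ(17n+1)/6^(17n+1) with Stirling applied to Γ.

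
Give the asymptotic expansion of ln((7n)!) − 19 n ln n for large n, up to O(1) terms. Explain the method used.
ln((7n)!) − 19 n ln n = −12 n ln n + 7(ln 7 − 1) n + (1/2) ln(2π·7n) + O(1/n)

Stirling: ln((7n)!) = 7n ln(7n) − 7n + (1/2) ln(2π·7n) + O(1/n).
Expand 7n ln(7n) = 7n (ln n + ln 7) = 7n ln n + 7n ln 7.
Subtract 19n ln n: leading term is (7 − 19) n ln n = −12 n ln n. The next term is 7n ln 7 − 7n = 7(ln 7 − 1) n. Then the (1/2) ln(2π·7n) correction.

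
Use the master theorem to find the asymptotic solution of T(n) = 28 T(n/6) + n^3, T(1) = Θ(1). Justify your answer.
T(n) = Θ(n^3)

log_6 28 ≈ 1.860. f(n) = n^3 dominates n^(log_6 28) since 3 > 1.860, and the regularity condition a·f(n/b) = 28·(n/6)^3 = (28/216)·n^3 ≤ c·f(n) holds with c = 28/216 ≈ 0.13 < 1. So this is Case 3: T(n) = Θ(f(n)) = Θ(n^3).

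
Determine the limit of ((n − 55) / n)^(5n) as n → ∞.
lim = e^(−275)

Rewrite as (1 − 55/n)^(5n). By the standard limit (1 + x/n)^n → e^x, we have (1 − 55/n)^n → e^(−55), and raising to the 5th power gives e^(−275).
More precisely, ln[(1 − 55/n)^(5n)] = 5n · ln(1 − 55/n) = 5n · (-55/n + O(1/n^2)) = -275 + O(1/n) → -275.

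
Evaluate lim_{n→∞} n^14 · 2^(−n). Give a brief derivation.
lim = 0

Exponentials with base > 1 dominate every fixed polynomial: for any fixed c, n^c / 2^n → 0 as n → ∞ (e.g. by the ratio test, or by writing 2^n = e^(n ln 2) and noting e^(n ln 2) / n^c → ∞). Hence n^14 · 2^(−n) = n^14 / 2^n → 0.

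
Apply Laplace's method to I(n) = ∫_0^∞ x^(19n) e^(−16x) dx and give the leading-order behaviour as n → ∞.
I(n) ~ (sqrt(2π·19n) / 16) · (19n/(16e))^(19n)

Write the integrand as exp(19n ln x − 16x) and set f(x) = 19n ln x − 16x. Then f'(x) = 19n/x − 16 = 0 at x* = 19n/16, and f''(x*) = −19n/x*^2 = −16^2/(19n). Laplace's method (interior maximum) gives
  I(n) ~ e^(f(x*)) · sqrt(2π / |f''(x*)|)
        = exp(19n ln(19n/16) − 19n) · sqrt(2π · 19n / 16^2)
        = (19n/16)^(19n) e^(−19n) · sqrt(2π·19n) / 16
        = (sqrt(2π·19n) / 16) · (19n/(16e))^(19n).
This matches Γ(19n+1)/16^(19n+1) with Stirling applied to Γ.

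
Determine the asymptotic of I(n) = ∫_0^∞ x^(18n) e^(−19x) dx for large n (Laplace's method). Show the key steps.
I(n) ~ (sqrt(2π·18n) / 19) · (18n/(19e))^(18n)

Write the integrand as exp(18n ln x − 19x) and set f(x) = 18n ln x − 19x. Then f'(x) = 18n/x − 19 = 0 at x* = 18n/19, and f''(x*) = −18n/x*^2 = −19^2/(18n). Laplace's method (interior maximum) gives
  I(n) ~ e^(f(x*)) · sqrt(2π / |f''(x*)|)
        = exp(18n ln(18n/19) − 18n) · sqrt(2π · 18n / 19^2)
        = (18n/19)^(18n) e^(−18n) · sqrt(2π·18n) / 19
        = (sqrt(2π·18n) / 19) · (18n/(19e))^(18n).
This matches Γ(18n+1)/19^(18n+1) with Stirling applied to Γ.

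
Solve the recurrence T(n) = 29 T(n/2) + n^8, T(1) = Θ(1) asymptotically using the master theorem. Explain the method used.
T(n) = Θ(n^8)

log_2 29 ≈ 4.858. f(n) = n^8 dominates n^(log_2 29) since 8 > 4.858, and the regularity condition a·f(n/b) = 29·(n/2)^8 = (29/256)·n^8 ≤ c·f(n) holds with c = 29/256 ≈ 0.113 < 1. So this is Case 3: T(n) = Θ(f(n)) = Θ(n^8).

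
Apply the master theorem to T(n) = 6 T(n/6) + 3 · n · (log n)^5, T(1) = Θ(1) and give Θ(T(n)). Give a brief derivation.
T(n) = Θ(n · (log n)^6)

Here log_6 6 = 1 and f(n) = 3 · n · (log n)^5 = Θ(n^(log_6 6) · (log n)^5). This is the extended Case 2 of the master theorem (f matches the critical exponent up to log factors), giving T(n) = Θ(n^(log_6 6) · (log n)^(5+1)) = Θ(n · (log n)^6).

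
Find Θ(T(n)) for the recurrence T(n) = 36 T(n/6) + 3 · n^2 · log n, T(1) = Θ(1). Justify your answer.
T(n) = Θ(n^2 · (log n)^2)

Here log_6 36 = 2 and f(n) = 3 · n^2 · log n = Θ(n^(log_6 36) · (log n)^1). This is the extended Case 2 of the master theorem (f matches the critical exponent up to log factors), giving T(n) = Θ(n^(log_6 36) · (log n)^(1+1)) = Θ(n^2 · (log n)^2).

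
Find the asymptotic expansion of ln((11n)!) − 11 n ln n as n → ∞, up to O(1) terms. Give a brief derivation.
ln((11n)!) − 11 n ln n = 11(ln 11 − 1) n + (1/2) ln(2π·11n) + O(1/n)

Stirling: ln((11n)!) = 11n ln(11n) − 11n + (1/2) ln(2π·11n) + O(1/n).
Since 11n ln(11n) = 11n ln n + 11n ln 11, subtracting 11n ln n cancels the n ln n term exactly. What remains is 11(ln 11 − 1) n + (1/2) ln(2π·11n) + O(1/n).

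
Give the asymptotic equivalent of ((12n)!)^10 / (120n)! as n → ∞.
((12n)!)^10/(120n)! ~ ((2π·12n)^(9/2) / sqrt(10)) · 10^(−10·12n)  →  0

Write N = 12n. Stirling: N! ~ sqrt(2π N)(N/e)^N and (10N)! ~ sqrt(2π·10N)·(10N/e)^(10N).
  (N!)^10/(10N)! ~ (2π N)^(10/2) (N/e)^(10N) / [sqrt(2π·10N) (10N/e)^(10N)]
     = (2π N)^(10/2) / sqrt(2π·10N) · (N/(10N))^(10N)
     = (2π N)^((10−1)/2) / sqrt(10) · 10^(−10N).
Since 10^10 > 1, the factor 10^(−10N) decays exponentially, so the ratio → 0. Substituting N = 12n gives the stated form.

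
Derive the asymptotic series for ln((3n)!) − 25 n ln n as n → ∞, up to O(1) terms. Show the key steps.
ln((3n)!) − 25 n ln n = −22 n ln n + 3(ln 3 − 1) n + (1/2) ln(2π·3n) + O(1/n)

Stirling: ln((3n)!) = 3n ln(3n) − 3n + (1/2) ln(2π·3n) + O(1/n).
Expand 3n ln(3n) = 3n (ln n + ln 3) = 3n ln n + 3n ln 3.
Subtract 25n ln n: leading term is (3 − 25) n ln n = −22 n ln n. The next term is 3n ln 3 − 3n = 3(ln 3 − 1) n. Then the (1/2) ln(2π·3n) correction.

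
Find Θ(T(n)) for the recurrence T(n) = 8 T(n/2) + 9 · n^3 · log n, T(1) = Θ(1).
T(n) = Θ(n^3 · (log n)^2)

Here log_2 8 = 3 and f(n) = 9 · n^3 · log n = Θ(n^(log_2 8) · (log n)^1). This is the extended Case 2 of the master theorem (f matches the critical exponent up to log factors), giving T(n) = Θ(n^(log_2 8) · (log n)^(1+1)) = Θ(n^3 · (log n)^2).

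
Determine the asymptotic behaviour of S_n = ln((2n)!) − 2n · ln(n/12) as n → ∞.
S_n ~ 2n · (ln 24 − 1) + O(ln n)

Stirling: ln((2n)!) = 2n ln(2n) − 2n + O(ln n).
  S_n = 2n ln(2n) − 2n − 2n ln(n/12) + O(ln n)
      = 2n ln(2n) − 2n ln n + 2n ln 12 − 2n + O(ln n)
      = 2n ln 2 + 2n ln 12 − 2n + O(ln n)
      = 2n (ln 24 − 1) + O(ln n).
Numerically ln(24) − 1 ≈ 2.1781.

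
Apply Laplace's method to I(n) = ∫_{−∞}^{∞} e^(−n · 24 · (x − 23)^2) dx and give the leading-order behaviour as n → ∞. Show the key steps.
I(n) = sqrt(π/(24n))

Here φ(x) = 24 · (x − 23)^2 has its unique minimum at x* = 23 with φ(x*) = 0 and φ''(x*) = 48. Laplace's method gives
  I(n) ~ e^(−n φ(x*)) · sqrt(2π / (n · φ''(x*))) = sqrt(2π / (48n)) = sqrt(π/(24n)).
This is exact: substituting u = (x − 23)·sqrt(24n) gives I(n) = (1/sqrt(24n)) ∫_{−∞}^{∞} e^(−u^2) du = sqrt(π/(24n)).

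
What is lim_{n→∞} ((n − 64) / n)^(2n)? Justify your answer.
lim = e^(−128)

Rewrite as (1 − 64/n)^(2n). By the standard limit (1 + x/n)^n → e^x, we have (1 − 64/n)^n → e^(−64), and raising to the 2nd power gives e^(−128).
More precisely, ln[(1 − 64/n)^(2n)] = 2n · ln(1 − 64/n) = 2n · (-64/n + O(1/n^2)) = -128 + O(1/n) → -128.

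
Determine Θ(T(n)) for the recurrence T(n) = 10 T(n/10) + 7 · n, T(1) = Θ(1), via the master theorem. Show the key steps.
T(n) = Θ(n log n)

log_10 10 = 1, and f(n) = 7 · n = Θ(n^(log_10 10)). This is Case 2 of the master theorem: T(n) = Θ(f(n) · log n) = Θ(n log n).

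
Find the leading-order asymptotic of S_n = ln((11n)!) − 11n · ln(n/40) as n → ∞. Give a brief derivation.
S_n ~ 11n · (ln 440 − 1) + O(ln n)

Stirling: ln((11n)!) = 11n ln(11n) − 11n + O(ln n).
  S_n = 11n ln(11n) − 11n − 11n ln(n/40) + O(ln n)
      = 11n ln(11n) − 11n ln n + 11n ln 40 − 11n + O(ln n)
      = 11n ln 11 + 11n ln 40 − 11n + O(ln n)
      = 11n (ln 440 − 1) + O(ln n).
Numerically ln(440) − 1 ≈ 5.0868.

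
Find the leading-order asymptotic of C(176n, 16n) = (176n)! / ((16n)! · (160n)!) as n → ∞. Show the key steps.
C(176n, 16n) ~ (285311670611/10000000000)^(16n) · sqrt(11/(20π·16n))

Write N = 16n. Apply Stirling to each factorial:
  (11N)! ~ sqrt(2π·11N) · (11N/e)^(11N),
  N! ~ sqrt(2π N) · (N/e)^N,
  (10N)! ~ sqrt(2π·10N) · (10N/e)^(10N).
The exponential factors combine to (11N)^(11N) / (N^N · (10N)^(10N)) = 11^(11N)/10^(10N) = (11^11/10^10)^N = (285311670611/10000000000)^N.
The square-root prefactors combine to sqrt(2π·11N) / (sqrt(2π N)·sqrt(2π·10N)) = sqrt(11 / (2π·10·N)) = sqrt(11/(20π·16n)).
Substituting N = 16n: C(176n, 16n) ~ (285311670611/10000000000)^(16n) · sqrt(11/(20π·16n)).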